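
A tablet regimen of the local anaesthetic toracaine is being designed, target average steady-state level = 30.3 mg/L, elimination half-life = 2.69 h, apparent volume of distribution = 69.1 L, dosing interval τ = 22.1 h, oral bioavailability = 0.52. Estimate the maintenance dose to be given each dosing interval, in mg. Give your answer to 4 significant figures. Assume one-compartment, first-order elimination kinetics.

22930 mg

k = ln2 / t½ = 0.693147 / 2.69 = 0.2577 h⁻¹
CL = k × Vd = 0.2577 × 69.1 = 17.81 L/h
At steady state, F × (Dose/τ) = Css × CL.
Dose = Css × CL × τ / F = 30.3 × 17.81 × 22.1 / 0.52 = 22930 mg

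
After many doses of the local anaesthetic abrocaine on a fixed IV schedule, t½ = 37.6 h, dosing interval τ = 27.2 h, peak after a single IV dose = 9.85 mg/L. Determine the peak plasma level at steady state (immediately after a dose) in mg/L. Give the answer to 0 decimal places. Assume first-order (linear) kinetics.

25 mg/L

k = ln2 / t½ = 0.693147 / 37.6 = 0.01843 h⁻¹
e^(−kτ) = e^(−0.01843 × 27.2) = 0.6057
Accumulation ratio R = 1 / (1 − e^(−kτ)) = 1 / (1 − 0.6057) = 2.536
Steady-state peak = C₀ × R = 9.85 × 2.536 = 24.98 mg/L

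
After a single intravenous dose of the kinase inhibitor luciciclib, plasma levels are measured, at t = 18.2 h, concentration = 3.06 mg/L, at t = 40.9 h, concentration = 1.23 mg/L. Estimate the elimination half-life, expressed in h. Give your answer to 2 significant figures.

17 h

k = ln(C₁/C₂) / (t₂ − t₁) = ln(3.06/1.23) / (40.9 − 18.2)
  = 0.9114 / 22.70 = 0.04015 h⁻¹
t½ = ln2 / k = 0.693147 / 0.04015 = 17.26 h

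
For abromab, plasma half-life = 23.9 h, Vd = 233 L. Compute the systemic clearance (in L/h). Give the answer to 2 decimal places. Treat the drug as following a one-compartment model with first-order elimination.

6.76 L/h

k = ln2 / t½ = 0.693147 / 23.9 = 0.02900 h⁻¹
CL = k × Vd = 0.02900 × 233 = 6.757 L/h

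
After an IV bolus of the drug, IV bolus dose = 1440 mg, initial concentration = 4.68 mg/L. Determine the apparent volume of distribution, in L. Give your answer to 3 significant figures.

308 L

Vd = Dose / C₀ = 1440 / 4.68 = 307.7 L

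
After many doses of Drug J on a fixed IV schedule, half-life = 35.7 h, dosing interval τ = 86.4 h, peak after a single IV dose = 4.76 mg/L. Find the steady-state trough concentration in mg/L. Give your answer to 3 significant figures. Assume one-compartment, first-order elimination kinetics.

1.09 mg/L

k = ln2 / t½ = 0.693147 / 35.7 = 0.01942 h⁻¹
e^(−kτ) = e^(−0.01942 × 86.4) = 0.1868
Accumulation ratio R = 1 / (1 − e^(−kτ)) = 1 / (1 − 0.1868) = 1.230
Steady-state trough = C₀ × R × e^(−kτ) = 4.76 × 1.230 × 0.1868 = 1.094 mg/L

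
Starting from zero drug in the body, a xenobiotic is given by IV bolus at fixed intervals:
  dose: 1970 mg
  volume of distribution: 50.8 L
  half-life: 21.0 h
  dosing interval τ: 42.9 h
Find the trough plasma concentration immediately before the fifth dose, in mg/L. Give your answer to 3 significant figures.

C₀ per dose = Dose / Vd = 1970 / 50.8 = 38.78 mg/L
k = ln2 / t½ = 0.693147 / 21.0 = 0.03301 h⁻¹
Fraction remaining after one interval: r = e^(−kτ) = e^(−0.03301 × 42.9) = 0.2427
Before dose 5, 4 doses have been given (aged 1τ, 2τ, 3τ, 4τ).
C_trough = C₀ × (r + r² + … + r^4) = C₀ × r(1−r^4)/(1−r)
        = 38.78 × 0.2427 × (1 − 0.003470) / (1 − 0.2427) = 12.39 mg/L

12.4 mg/L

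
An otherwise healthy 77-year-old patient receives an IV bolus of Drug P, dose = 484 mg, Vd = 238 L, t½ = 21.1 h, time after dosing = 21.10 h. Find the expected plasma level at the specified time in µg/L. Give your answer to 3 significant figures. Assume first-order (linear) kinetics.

1020 µg/L

C₀ = Dose / Vd = 484.0 / 238 = 2.034 mg/L
k = ln2 / t½ = 0.693147 / 21.1 = 0.03285 h⁻¹
t / t½ = 21.10 / 21.1 = 1 half-lives
C = C₀ × (1/2)^1 = 2.034 × 0.5000 = 1.017 mg/L
Convert: 1.017 mg/L × 1000 = 1017 µg/L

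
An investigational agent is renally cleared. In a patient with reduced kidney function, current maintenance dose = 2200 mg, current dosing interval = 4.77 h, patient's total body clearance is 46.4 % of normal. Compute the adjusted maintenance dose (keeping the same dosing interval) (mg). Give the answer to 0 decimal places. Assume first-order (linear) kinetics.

1021 mg

To keep the same average steady-state level, dosing rate must scale with clearance.
CL ratio = 46.4 / 100 = 0.4640
New dose (same interval) = 2200 × 0.4640 = 1021 mg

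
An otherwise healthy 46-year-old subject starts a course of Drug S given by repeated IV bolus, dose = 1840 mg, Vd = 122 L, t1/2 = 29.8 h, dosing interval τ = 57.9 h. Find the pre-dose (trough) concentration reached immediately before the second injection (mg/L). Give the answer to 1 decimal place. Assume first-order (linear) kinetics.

3.9 mg/L

C₀ per dose = Dose / Vd = 1840 / 122 = 15.08 mg/L
k = ln2 / t½ = 0.693147 / 29.8 = 0.02326 h⁻¹
Fraction remaining after one interval: r = e^(−kτ) = e^(−0.02326 × 57.9) = 0.2601
Before dose 2, 1 dose has been given (aged 1τ).
C_trough = C₀ × r = 15.08 × 0.2601 = 3.922 mg/L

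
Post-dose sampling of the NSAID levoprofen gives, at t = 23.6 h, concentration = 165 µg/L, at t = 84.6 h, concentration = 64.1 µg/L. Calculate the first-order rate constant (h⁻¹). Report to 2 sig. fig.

0.016 h⁻¹

k = ln(C₁/C₂) / (t₂ − t₁) = ln(165/64.1) / (84.6 − 23.6)
  = 0.9455 / 61.00 = 0.01550 h⁻¹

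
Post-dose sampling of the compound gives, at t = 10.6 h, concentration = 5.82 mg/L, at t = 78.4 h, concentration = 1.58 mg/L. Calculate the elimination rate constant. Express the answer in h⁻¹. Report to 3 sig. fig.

0.0192 h⁻¹

k = ln(C₁/C₂) / (t₂ − t₁) = ln(5.82/1.58) / (78.4 − 10.6)
  = 1.304 / 67.80 = 0.01923 h⁻¹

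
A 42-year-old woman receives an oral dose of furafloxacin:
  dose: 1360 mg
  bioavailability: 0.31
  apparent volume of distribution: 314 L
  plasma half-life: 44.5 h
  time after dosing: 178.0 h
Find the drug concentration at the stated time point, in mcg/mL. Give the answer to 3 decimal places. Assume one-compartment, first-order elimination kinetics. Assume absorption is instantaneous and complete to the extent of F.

Amount reaching circulation = F × Dose = 0.31 × 1360 = 421.6 mg
C₀ = F·Dose / Vd = 421.6 / 314 = 1.343 mg/L
k = ln2 / t½ = 0.693147 / 44.5 = 0.01558 h⁻¹
t / t½ = 178.0 / 44.5 = 4 half-lives
C = C₀ × (1/2)^4 = 1.343 × 0.06250 = 0.08394 mg/L
(0.08394 mg/L = 0.08394 mcg/mL)

0.084 mcg/mL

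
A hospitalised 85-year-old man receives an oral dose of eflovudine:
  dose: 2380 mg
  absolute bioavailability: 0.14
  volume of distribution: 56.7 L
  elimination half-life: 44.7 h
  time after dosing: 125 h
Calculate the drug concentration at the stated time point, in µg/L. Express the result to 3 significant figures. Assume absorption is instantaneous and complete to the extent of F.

846 µg/L

Amount reaching circulation = F × Dose = 0.14 × 2380 = 333.2 mg
C₀ = F·Dose / Vd = 333.2 / 56.7 = 5.877 mg/L
k = ln2 / t½ = 0.693147 / 44.7 = 0.01551 h⁻¹
C = C₀ · e^(−k·t) = 5.877 × e^(−0.01551 × 125)
  = 5.877 × 0.1439 = 0.8457 mg/L
Convert: 0.8457 mg/L × 1000 = 845.7 µg/L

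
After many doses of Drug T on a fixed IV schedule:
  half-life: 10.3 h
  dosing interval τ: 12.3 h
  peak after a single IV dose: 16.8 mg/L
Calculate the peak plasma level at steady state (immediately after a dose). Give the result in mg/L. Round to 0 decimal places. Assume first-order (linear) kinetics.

k = ln2 / t½ = 0.693147 / 10.3 = 0.06730 h⁻¹
e^(−kτ) = e^(−0.06730 × 12.3) = 0.4370
Accumulation ratio R = 1 / (1 − e^(−kτ)) = 1 / (1 − 0.4370) = 1.776
Steady-state peak = C₀ × R = 16.8 × 1.776 = 29.84 mg/L

30 mg/L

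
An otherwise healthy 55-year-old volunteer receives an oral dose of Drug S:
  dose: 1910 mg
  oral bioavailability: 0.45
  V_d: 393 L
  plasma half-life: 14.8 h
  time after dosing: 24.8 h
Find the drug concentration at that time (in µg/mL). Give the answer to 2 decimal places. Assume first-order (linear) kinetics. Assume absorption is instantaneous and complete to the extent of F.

Amount reaching circulation = F × Dose = 0.45 × 1910 = 859.5 mg
C₀ = F·Dose / Vd = 859.5 / 393 = 2.187 mg/L
k = ln2 / t½ = 0.693147 / 14.8 = 0.04683 h⁻¹
C = C₀ · e^(−k·t) = 2.187 × e^(−0.04683 × 24.8)
  = 2.187 × 0.3131 = 0.6847 mg/L
(0.6847 mg/L = 0.6847 µg/mL)

0.68 µg/mL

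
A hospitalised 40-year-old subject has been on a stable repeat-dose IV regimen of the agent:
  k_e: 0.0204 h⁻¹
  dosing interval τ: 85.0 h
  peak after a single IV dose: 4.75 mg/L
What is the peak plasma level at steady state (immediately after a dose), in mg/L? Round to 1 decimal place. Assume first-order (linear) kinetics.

e^(−kτ) = e^(−0.02040 × 85.0) = 0.1766
Accumulation ratio R = 1 / (1 − e^(−kτ)) = 1 / (1 − 0.1766) = 1.214
Steady-state peak = C₀ × R = 4.75 × 1.214 = 5.767 mg/L

5.8 mg/L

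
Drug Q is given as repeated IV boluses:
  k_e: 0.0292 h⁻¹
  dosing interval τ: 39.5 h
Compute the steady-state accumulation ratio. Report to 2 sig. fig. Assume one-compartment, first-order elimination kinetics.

e^(−kτ) = e^(−0.02920 × 39.5) = 0.3156
Accumulation ratio R = 1 / (1 − e^(−kτ)) = 1 / (1 − 0.3156) = 1.461

1.5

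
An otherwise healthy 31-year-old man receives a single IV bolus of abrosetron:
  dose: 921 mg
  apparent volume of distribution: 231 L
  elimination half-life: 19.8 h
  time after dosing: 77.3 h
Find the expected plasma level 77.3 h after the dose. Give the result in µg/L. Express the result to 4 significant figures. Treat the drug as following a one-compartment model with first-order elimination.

266.3 µg/L

C₀ = Dose / Vd = 921.0 / 231 = 3.987 mg/L
k = ln2 / t½ = 0.693147 / 19.8 = 0.03501 h⁻¹
C = C₀ · e^(−k·t) = 3.987 × e^(−0.03501 × 77.3)
  = 3.987 × 0.06679 = 0.2663 mg/L
Convert: 0.2663 mg/L × 1000 = 266.3 µg/L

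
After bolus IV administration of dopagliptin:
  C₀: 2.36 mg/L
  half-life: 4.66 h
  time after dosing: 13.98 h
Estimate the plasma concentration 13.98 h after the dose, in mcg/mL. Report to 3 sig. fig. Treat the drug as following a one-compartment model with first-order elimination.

0.295 mcg/mL

k = ln2 / t½ = 0.693147 / 4.66 = 0.1487 h⁻¹
t / t½ = 13.98 / 4.66 = 3 half-lives
C = C₀ × (1/2)^3 = 2.360 × 0.1250 = 0.2950 mg/L
(0.2950 mg/L = 0.2950 mcg/mL)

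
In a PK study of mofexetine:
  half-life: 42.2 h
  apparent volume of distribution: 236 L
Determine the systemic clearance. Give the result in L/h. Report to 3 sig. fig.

k = ln2 / t½ = 0.693147 / 42.2 = 0.01643 h⁻¹
CL = k × Vd = 0.01643 × 236 = 3.877 L/h

3.88 L/h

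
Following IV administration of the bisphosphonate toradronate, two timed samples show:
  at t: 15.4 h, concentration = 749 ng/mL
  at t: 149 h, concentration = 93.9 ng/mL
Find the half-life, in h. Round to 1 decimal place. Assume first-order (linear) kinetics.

k = ln(C₁/C₂) / (t₂ − t₁) = ln(749/93.9) / (149 − 15.4)
  = 2.077 / 133.6 = 0.01555 h⁻¹
t½ = ln2 / k = 0.693147 / 0.01555 = 44.58 h

44.6 h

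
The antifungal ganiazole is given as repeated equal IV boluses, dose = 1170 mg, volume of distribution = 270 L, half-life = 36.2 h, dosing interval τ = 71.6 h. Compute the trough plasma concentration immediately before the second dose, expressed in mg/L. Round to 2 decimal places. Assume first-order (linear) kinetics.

1.10 mg/L

C₀ per dose = Dose / Vd = 1170 / 270 = 4.333 mg/L
k = ln2 / t½ = 0.693147 / 36.2 = 0.01915 h⁻¹
Fraction remaining after one interval: r = e^(−kτ) = e^(−0.01915 × 71.6) = 0.2538
Before dose 2, 1 dose has been given (aged 1τ).
C_trough = C₀ × r = 4.333 × 0.2538 = 1.100 mg/L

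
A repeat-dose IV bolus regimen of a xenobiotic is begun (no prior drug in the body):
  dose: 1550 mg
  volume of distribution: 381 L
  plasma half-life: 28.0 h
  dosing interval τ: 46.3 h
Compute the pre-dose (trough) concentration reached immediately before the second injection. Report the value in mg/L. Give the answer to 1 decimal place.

1.3 mg/L

C₀ per dose = Dose / Vd = 1550 / 381 = 4.068 mg/L
k = ln2 / t½ = 0.693147 / 28.0 = 0.02476 h⁻¹
Fraction remaining after one interval: r = e^(−kτ) = e^(−0.02476 × 46.3) = 0.3178
Before dose 2, 1 dose has been given (aged 1τ).
C_trough = C₀ × r = 4.068 × 0.3178 = 1.293 mg/L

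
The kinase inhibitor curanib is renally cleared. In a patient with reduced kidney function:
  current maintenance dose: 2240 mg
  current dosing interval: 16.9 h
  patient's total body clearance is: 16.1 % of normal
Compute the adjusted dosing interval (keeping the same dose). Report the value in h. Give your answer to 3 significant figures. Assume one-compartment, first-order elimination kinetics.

To keep the same average steady-state level, dosing rate must scale with clearance.
CL ratio = 16.1 / 100 = 0.1610
New interval (same dose) = 16.9 / 0.1610 = 105.0 h

105 h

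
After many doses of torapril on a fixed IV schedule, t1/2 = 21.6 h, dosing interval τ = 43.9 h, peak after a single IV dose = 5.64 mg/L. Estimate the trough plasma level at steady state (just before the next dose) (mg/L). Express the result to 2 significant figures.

1.8 mg/L

k = ln2 / t½ = 0.693147 / 21.6 = 0.03209 h⁻¹
e^(−kτ) = e^(−0.03209 × 43.9) = 0.2444
Accumulation ratio R = 1 / (1 − e^(−kτ)) = 1 / (1 − 0.2444) = 1.323
Steady-state trough = C₀ × R × e^(−kτ) = 5.64 × 1.323 × 0.2444 = 1.824 mg/L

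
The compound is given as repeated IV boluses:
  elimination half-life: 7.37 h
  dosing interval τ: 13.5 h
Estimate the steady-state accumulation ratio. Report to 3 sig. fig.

k = ln2 / t½ = 0.693147 / 7.37 = 0.09405 h⁻¹
e^(−kτ) = e^(−0.09405 × 13.5) = 0.2809
Accumulation ratio R = 1 / (1 − e^(−kτ)) = 1 / (1 − 0.2809) = 1.391

1.39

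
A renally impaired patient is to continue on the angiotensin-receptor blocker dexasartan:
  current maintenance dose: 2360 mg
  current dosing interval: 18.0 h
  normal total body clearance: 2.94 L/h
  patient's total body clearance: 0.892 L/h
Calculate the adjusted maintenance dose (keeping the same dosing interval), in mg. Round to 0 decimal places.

716 mg

To keep the same average steady-state level, dosing rate must scale with clearance.
CL ratio = 0.892 / 2.94 = 0.3034
New dose (same interval) = 2360 × 0.3034 = 716.0 mg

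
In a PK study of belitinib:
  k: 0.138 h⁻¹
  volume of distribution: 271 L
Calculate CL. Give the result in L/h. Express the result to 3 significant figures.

CL = k × Vd = 0.138 × 271 = 37.40 L/h

37.4 L/h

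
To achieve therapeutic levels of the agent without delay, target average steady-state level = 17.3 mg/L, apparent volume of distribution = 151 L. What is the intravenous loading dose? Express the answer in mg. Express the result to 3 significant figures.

LD = Css × Vd = 17.3 × 151 = 2612 mg

2610 mg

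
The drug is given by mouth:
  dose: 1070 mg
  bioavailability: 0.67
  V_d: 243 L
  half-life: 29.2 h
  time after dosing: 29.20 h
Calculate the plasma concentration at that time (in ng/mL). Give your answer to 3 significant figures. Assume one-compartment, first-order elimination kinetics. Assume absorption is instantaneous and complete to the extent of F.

Amount reaching circulation = F × Dose = 0.67 × 1070 = 716.9 mg
C₀ = F·Dose / Vd = 716.9 / 243 = 2.950 mg/L
k = ln2 / t½ = 0.693147 / 29.2 = 0.02374 h⁻¹
t / t½ = 29.20 / 29.2 = 1 half-lives
C = C₀ × (1/2)^1 = 2.950 × 0.5000 = 1.475 mg/L
Convert: 1.475 mg/L × 1000 = 1475 ng/mL

1480 ng/mL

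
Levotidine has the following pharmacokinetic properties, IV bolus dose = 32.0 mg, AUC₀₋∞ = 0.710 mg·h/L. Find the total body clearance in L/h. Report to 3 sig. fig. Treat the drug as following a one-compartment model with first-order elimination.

CL = Dose / AUC = 32.0 / 0.710 = 45.07 L/h

45.1 L/h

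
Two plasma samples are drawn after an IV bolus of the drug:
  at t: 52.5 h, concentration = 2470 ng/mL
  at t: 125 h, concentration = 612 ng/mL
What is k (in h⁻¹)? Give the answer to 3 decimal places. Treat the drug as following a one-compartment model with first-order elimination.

k = ln(C₁/C₂) / (t₂ − t₁) = ln(2470/612) / (125 − 52.5)
  = 1.395 / 72.50 = 0.01924 h⁻¹

0.019 h⁻¹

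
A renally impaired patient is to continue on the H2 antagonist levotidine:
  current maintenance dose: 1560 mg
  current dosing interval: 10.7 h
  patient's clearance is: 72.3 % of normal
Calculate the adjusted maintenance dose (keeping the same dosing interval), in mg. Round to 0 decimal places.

To keep the same average steady-state level, dosing rate must scale with clearance.
CL ratio = 72.3 / 100 = 0.7230
New dose (same interval) = 1560 × 0.7230 = 1128 mg

1128 mg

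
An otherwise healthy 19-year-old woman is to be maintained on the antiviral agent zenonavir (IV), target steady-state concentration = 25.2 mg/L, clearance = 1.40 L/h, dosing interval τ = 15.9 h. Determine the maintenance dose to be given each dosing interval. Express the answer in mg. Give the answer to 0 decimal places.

561 mg

At steady state, Dose/τ = Css × CL.
Dose = Css × CL × τ = 25.2 × 1.400 × 15.9 = 561.0 mg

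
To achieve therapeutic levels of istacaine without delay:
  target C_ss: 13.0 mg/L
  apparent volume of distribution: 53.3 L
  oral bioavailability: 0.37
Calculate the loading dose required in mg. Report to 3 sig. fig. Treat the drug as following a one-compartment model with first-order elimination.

1870 mg

LD = Css × Vd / F = 13.0 × 53.3 / 0.37 = 1873 mg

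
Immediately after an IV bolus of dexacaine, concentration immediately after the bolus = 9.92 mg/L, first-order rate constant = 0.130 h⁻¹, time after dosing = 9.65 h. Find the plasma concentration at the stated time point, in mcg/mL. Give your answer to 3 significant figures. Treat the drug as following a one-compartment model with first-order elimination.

C = C₀ · e^(−k·t) = 9.920 × e^(−0.1300 × 9.65)
  = 9.920 × 0.2852 = 2.829 mg/L
(2.829 mg/L = 2.829 mcg/mL)

2.83 mcg/mL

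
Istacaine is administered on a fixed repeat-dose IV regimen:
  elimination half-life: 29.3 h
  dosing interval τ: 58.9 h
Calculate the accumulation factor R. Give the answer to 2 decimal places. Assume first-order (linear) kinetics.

1.33

k = ln2 / t½ = 0.693147 / 29.3 = 0.02366 h⁻¹
e^(−kτ) = e^(−0.02366 × 58.9) = 0.2482
Accumulation ratio R = 1 / (1 − e^(−kτ)) = 1 / (1 − 0.2482) = 1.330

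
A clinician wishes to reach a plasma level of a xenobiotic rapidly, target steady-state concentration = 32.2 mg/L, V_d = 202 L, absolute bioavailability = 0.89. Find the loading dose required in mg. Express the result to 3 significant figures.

LD = Css × Vd / F = 32.2 × 202 / 0.89 = 7308 mg

7310 mg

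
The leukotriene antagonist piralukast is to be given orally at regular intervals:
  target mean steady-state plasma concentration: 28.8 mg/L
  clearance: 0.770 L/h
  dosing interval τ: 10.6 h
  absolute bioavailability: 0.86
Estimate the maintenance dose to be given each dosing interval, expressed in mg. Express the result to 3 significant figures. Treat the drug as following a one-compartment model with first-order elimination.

273 mg

At steady state, F × (Dose/τ) = Css × CL.
Dose = Css × CL × τ / F = 28.8 × 0.7700 × 10.6 / 0.86 = 273.3 mg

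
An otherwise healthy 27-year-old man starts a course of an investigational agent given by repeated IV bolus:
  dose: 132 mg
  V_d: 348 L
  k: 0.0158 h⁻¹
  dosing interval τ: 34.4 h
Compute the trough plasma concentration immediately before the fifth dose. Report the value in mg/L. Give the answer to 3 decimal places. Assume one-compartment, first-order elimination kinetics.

C₀ per dose = Dose / Vd = 132 / 348 = 0.3793 mg/L
Fraction remaining after one interval: r = e^(−kτ) = e^(−0.01580 × 34.4) = 0.5807
Before dose 5, 4 doses have been given (aged 1τ, 2τ, 3τ, 4τ).
C_trough = C₀ × (r + r² + … + r^4) = C₀ × r(1−r^4)/(1−r)
        = 0.3793 × 0.5807 × (1 − 0.1137) / (1 − 0.5807) = 0.4656 mg/L

0.466 mg/L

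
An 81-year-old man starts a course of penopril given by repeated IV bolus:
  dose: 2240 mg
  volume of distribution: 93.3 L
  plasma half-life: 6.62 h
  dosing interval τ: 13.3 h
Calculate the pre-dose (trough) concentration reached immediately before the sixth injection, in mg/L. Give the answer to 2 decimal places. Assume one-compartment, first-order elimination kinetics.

7.93 mg/L

C₀ per dose = Dose / Vd = 2240 / 93.3 = 24.01 mg/L
k = ln2 / t½ = 0.693147 / 6.62 = 0.1047 h⁻¹
Fraction remaining after one interval: r = e^(−kτ) = e^(−0.1047 × 13.3) = 0.2485
Before dose 6, 5 doses have been given (aged 1τ, 2τ, 3τ, 4τ, 5τ).
C_trough = C₀ × (r + r² + … + r^5) = C₀ × r(1−r^5)/(1−r)
        = 24.01 × 0.2485 × (1 − 0.0009476) / (1 − 0.2485) = 7.932 mg/L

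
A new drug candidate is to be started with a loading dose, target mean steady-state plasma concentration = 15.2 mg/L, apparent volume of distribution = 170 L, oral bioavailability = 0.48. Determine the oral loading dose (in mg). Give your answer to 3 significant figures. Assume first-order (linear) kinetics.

LD = Css × Vd / F = 15.2 × 170 / 0.48 = 5383 mg

5380 mg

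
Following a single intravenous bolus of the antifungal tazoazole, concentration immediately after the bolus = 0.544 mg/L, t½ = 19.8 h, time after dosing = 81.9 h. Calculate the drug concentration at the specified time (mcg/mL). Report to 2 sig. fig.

0.031 mcg/mL

k = ln2 / t½ = 0.693147 / 19.8 = 0.03501 h⁻¹
C = C₀ · e^(−k·t) = 0.5440 × e^(−0.03501 × 81.9)
  = 0.5440 × 0.05685 = 0.03093 mg/L
(0.03093 mg/L = 0.03093 mcg/mL)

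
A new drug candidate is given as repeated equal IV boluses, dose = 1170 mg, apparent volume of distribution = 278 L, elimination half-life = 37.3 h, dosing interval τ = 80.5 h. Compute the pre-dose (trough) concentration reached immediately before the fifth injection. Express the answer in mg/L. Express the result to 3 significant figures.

C₀ per dose = Dose / Vd = 1170 / 278 = 4.209 mg/L
k = ln2 / t½ = 0.693147 / 37.3 = 0.01858 h⁻¹
Fraction remaining after one interval: r = e^(−kτ) = e^(−0.01858 × 80.5) = 0.2241
Before dose 5, 4 doses have been given (aged 1τ, 2τ, 3τ, 4τ).
C_trough = C₀ × (r + r² + … + r^4) = C₀ × r(1−r^4)/(1−r)
        = 4.209 × 0.2241 × (1 − 0.002522) / (1 − 0.2241) = 1.213 mg/L

1.21 mg/L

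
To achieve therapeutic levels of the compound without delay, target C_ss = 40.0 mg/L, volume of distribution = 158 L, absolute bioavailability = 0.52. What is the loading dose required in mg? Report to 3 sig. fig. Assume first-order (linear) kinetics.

LD = Css × Vd / F = 40.0 × 158 / 0.52 = 12150 mg

12200 mg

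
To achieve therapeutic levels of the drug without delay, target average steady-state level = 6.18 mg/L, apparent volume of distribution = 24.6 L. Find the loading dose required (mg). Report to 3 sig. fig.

152 mg

LD = Css × Vd = 6.18 × 24.6 = 152.0 mg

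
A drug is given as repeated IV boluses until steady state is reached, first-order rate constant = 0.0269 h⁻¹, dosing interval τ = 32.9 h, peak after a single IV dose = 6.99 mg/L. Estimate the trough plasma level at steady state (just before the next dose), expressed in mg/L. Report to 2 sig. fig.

4.9 mg/L

e^(−kτ) = e^(−0.02690 × 32.9) = 0.4127
Accumulation ratio R = 1 / (1 − e^(−kτ)) = 1 / (1 − 0.4127) = 1.703
Steady-state trough = C₀ × R × e^(−kτ) = 6.99 × 1.703 × 0.4127 = 4.913 mg/L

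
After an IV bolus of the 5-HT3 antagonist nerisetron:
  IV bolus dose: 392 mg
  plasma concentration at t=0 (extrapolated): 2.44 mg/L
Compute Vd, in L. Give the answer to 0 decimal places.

Vd = Dose / C₀ = 392.0 / 2.44 = 160.7 L

161 L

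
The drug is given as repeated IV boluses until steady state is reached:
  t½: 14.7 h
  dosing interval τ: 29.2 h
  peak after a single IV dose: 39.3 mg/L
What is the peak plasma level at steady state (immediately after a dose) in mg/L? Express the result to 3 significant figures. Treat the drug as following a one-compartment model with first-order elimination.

k = ln2 / t½ = 0.693147 / 14.7 = 0.04715 h⁻¹
e^(−kτ) = e^(−0.04715 × 29.2) = 0.2524
Accumulation ratio R = 1 / (1 − e^(−kτ)) = 1 / (1 − 0.2524) = 1.338
Steady-state peak = C₀ × R = 39.3 × 1.338 = 52.58 mg/L

52.6 mg/L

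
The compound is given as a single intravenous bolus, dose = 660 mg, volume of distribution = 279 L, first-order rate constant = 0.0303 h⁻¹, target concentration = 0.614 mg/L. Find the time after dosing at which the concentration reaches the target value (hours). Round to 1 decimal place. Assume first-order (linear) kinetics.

C₀ = Dose / Vd = 660.0 / 279 = 2.366 mg/L
t = ln(C₀ / C) / k = ln(2.366 / 0.614) / 0.03030
  = ln(3.853) / 0.03030 = 1.349 / 0.03030 = 44.52 h

44.5 h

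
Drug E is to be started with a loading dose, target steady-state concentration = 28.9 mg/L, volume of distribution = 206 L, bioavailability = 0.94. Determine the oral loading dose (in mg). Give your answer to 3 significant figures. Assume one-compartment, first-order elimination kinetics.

6330 mg

LD = Css × Vd / F = 28.9 × 206 / 0.94 = 6333 mg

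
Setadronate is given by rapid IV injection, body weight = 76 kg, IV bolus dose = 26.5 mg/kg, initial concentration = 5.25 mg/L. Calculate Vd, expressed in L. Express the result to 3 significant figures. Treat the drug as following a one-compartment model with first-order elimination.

384 L

Dose = 26.5 × 76 = 2014 mg
Vd = Dose / C₀ = 2014 / 5.25 = 383.6 L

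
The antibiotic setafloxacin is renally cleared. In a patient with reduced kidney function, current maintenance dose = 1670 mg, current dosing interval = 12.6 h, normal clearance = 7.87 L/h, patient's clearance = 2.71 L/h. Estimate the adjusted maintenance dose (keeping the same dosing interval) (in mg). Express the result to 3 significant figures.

575 mg

To keep the same average steady-state level, dosing rate must scale with clearance.
CL ratio = 2.71 / 7.87 = 0.3443
New dose (same interval) = 1670 × 0.3443 = 575.0 mg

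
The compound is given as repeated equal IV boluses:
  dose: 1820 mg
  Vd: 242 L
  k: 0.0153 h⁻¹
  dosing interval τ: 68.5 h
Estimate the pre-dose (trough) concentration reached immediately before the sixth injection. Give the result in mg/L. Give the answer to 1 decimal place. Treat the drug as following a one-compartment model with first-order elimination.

4.0 mg/L

C₀ per dose = Dose / Vd = 1820 / 242 = 7.521 mg/L
Fraction remaining after one interval: r = e^(−kτ) = e^(−0.01530 × 68.5) = 0.3506
Before dose 6, 5 doses have been given (aged 1τ, 2τ, 3τ, 4τ, 5τ).
C_trough = C₀ × (r + r² + … + r^5) = C₀ × r(1−r^5)/(1−r)
        = 7.521 × 0.3506 × (1 − 0.005297) / (1 − 0.3506) = 4.039 mg/L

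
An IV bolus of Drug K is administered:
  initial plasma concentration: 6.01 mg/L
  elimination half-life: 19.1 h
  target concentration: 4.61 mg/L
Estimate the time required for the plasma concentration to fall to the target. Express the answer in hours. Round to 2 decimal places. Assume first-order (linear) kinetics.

k = ln2 / t½ = 0.693147 / 19.1 = 0.03629 h⁻¹
t = ln(C₀ / C) / k = ln(6.010 / 4.61) / 0.03629
  = ln(1.304) / 0.03629 = 0.2654 / 0.03629 = 7.313 h

7.31 h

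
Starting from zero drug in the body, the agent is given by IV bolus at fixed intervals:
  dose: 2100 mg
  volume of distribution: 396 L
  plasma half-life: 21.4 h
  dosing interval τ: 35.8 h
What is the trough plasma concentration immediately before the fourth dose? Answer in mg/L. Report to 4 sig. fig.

C₀ per dose = Dose / Vd = 2100 / 396 = 5.303 mg/L
k = ln2 / t½ = 0.693147 / 21.4 = 0.03239 h⁻¹
Fraction remaining after one interval: r = e^(−kτ) = e^(−0.03239 × 35.8) = 0.3136
Before dose 4, 3 doses have been given (aged 1τ, 2τ, 3τ).
C_trough = C₀ × (r + r² + … + r^3) = C₀ × r(1−r^3)/(1−r)
        = 5.303 × 0.3136 × (1 − 0.03084) / (1 − 0.3136) = 2.348 mg/L

2.348 mg/L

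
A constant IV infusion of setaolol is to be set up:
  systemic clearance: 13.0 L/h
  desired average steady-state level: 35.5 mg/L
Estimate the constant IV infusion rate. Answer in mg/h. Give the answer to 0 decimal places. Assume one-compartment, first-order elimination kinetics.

462 mg/h

At steady state, infusion rate R₀ = Css × CL = 35.5 × 13.00 = 461.5 mg/h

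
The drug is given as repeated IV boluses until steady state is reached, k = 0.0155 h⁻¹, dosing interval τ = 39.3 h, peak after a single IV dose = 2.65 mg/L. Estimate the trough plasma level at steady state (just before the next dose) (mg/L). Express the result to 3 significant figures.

3.16 mg/L

e^(−kτ) = e^(−0.01550 × 39.3) = 0.5438
Accumulation ratio R = 1 / (1 − e^(−kτ)) = 1 / (1 − 0.5438) = 2.192
Steady-state trough = C₀ × R × e^(−kτ) = 2.65 × 2.192 × 0.5438 = 3.159 mg/L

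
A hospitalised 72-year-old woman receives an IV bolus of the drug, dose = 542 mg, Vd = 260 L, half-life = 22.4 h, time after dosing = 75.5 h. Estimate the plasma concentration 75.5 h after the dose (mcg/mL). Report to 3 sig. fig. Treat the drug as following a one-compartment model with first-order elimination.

0.202 mcg/mL

C₀ = Dose / Vd = 542.0 / 260 = 2.085 mg/L
k = ln2 / t½ = 0.693147 / 22.4 = 0.03094 h⁻¹
C = C₀ · e^(−k·t) = 2.085 × e^(−0.03094 × 75.5)
  = 2.085 × 0.09672 = 0.2017 mg/L
(0.2017 mg/L = 0.2017 mcg/mL)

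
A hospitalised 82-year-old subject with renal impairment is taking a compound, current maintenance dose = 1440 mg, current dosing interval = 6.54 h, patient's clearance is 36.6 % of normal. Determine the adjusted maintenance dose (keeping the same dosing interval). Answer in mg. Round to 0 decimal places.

527 mg

To keep the same average steady-state level, dosing rate must scale with clearance.
CL ratio = 36.6 / 100 = 0.3660
New dose (same interval) = 1440 × 0.3660 = 527.0 mg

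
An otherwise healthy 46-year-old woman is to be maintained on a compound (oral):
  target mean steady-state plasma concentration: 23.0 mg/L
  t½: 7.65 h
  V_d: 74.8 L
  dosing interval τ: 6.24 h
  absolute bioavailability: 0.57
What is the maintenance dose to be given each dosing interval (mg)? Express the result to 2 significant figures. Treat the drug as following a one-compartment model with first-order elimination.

1700 mg

k = ln2 / t½ = 0.693147 / 7.65 = 0.09061 h⁻¹
CL = k × Vd = 0.09061 × 74.8 = 6.778 L/h
At steady state, F × (Dose/τ) = Css × CL.
Dose = Css × CL × τ / F = 23.0 × 6.778 × 6.24 / 0.57 = 1707 mg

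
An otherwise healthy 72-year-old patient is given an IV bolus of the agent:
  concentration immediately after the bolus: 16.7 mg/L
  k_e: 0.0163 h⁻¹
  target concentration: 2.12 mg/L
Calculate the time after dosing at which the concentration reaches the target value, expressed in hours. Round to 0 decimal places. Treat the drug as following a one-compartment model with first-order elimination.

127 h

t = ln(C₀ / C) / k = ln(16.70 / 2.12) / 0.01630
  = ln(7.877) / 0.01630 = 2.064 / 0.01630 = 126.6 h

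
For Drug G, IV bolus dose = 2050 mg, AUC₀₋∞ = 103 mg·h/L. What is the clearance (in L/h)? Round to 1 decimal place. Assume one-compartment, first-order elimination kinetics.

CL = Dose / AUC = 2050 / 103 = 19.90 L/h

19.9 L/h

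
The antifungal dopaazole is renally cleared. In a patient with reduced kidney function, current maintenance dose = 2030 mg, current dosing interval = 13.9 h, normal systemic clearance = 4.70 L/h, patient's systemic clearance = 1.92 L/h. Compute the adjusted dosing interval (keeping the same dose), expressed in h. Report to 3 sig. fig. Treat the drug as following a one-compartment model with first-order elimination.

To keep the same average steady-state level, dosing rate must scale with clearance.
CL ratio = 1.92 / 4.70 = 0.4085
New interval (same dose) = 13.9 / 0.4085 = 34.03 h

34.0 h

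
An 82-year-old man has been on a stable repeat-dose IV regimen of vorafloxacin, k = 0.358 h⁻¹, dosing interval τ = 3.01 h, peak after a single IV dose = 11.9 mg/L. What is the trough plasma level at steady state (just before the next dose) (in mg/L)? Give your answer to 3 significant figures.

6.14 mg/L

e^(−kτ) = e^(−0.3580 × 3.01) = 0.3404
Accumulation ratio R = 1 / (1 − e^(−kτ)) = 1 / (1 − 0.3404) = 1.516
Steady-state trough = C₀ × R × e^(−kτ) = 11.9 × 1.516 × 0.3404 = 6.141 mg/L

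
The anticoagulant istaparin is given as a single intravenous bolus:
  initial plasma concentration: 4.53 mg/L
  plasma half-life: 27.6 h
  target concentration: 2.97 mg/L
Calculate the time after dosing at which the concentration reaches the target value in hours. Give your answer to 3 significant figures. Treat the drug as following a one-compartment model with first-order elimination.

16.8 h

k = ln2 / t½ = 0.693147 / 27.6 = 0.02511 h⁻¹
t = ln(C₀ / C) / k = ln(4.530 / 2.97) / 0.02511
  = ln(1.525) / 0.02511 = 0.4220 / 0.02511 = 16.81 h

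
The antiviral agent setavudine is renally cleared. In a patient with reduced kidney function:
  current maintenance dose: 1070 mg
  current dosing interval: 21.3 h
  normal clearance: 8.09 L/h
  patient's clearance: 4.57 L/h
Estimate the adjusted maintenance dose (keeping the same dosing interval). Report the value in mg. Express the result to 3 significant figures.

To keep the same average steady-state level, dosing rate must scale with clearance.
CL ratio = 4.57 / 8.09 = 0.5649
New dose (same interval) = 1070 × 0.5649 = 604.4 mg

604 mg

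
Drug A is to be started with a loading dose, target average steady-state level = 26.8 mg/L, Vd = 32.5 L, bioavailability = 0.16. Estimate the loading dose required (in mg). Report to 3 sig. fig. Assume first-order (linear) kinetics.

5440 mg

LD = Css × Vd / F = 26.8 × 32.5 / 0.16 = 5444 mg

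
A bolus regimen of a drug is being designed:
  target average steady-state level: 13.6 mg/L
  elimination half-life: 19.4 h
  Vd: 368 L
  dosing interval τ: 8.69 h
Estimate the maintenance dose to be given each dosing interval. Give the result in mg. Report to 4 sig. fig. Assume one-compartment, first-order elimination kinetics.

k = ln2 / t½ = 0.693147 / 19.4 = 0.03573 h⁻¹
CL = k × Vd = 0.03573 × 368 = 13.15 L/h
At steady state, Dose/τ = Css × CL.
Dose = Css × CL × τ = 13.6 × 13.15 × 8.69 = 1554 mg

1554 mg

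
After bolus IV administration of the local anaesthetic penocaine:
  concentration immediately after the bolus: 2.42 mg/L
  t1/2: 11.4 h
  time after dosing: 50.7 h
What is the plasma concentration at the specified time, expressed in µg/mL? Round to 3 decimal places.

k = ln2 / t½ = 0.693147 / 11.4 = 0.06080 h⁻¹
C = C₀ · e^(−k·t) = 2.420 × e^(−0.06080 × 50.7)
  = 2.420 × 0.04584 = 0.1109 mg/L
(0.1109 mg/L = 0.1109 µg/mL)

0.111 µg/mL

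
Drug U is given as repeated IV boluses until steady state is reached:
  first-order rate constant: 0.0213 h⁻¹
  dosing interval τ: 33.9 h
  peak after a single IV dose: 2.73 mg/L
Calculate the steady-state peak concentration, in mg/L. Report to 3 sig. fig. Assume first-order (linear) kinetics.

e^(−kτ) = e^(−0.02130 × 33.9) = 0.4857
Accumulation ratio R = 1 / (1 − e^(−kτ)) = 1 / (1 − 0.4857) = 1.944
Steady-state peak = C₀ × R = 2.73 × 1.944 = 5.307 mg/L

5.31 mg/L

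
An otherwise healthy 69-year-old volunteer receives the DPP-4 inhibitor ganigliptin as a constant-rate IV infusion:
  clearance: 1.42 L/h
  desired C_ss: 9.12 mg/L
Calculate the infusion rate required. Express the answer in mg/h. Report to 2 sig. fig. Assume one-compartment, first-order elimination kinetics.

At steady state, infusion rate R₀ = Css × CL = 9.12 × 1.420 = 12.95 mg/h

13 mg/h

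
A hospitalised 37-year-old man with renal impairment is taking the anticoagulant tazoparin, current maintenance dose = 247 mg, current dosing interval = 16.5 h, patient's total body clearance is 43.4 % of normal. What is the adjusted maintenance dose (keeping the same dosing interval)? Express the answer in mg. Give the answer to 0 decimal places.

107 mg

To keep the same average steady-state level, dosing rate must scale with clearance.
CL ratio = 43.4 / 100 = 0.4340
New dose (same interval) = 247 × 0.4340 = 107.2 mg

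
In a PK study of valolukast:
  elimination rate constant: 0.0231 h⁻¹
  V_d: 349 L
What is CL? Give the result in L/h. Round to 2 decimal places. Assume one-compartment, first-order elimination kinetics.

CL = k × Vd = 0.0231 × 349 = 8.062 L/h

8.06 L/h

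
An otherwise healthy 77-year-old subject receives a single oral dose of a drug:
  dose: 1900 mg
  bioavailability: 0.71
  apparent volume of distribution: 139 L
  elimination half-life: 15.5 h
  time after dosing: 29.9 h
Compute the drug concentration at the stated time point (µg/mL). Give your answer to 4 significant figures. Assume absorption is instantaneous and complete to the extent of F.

Amount reaching circulation = F × Dose = 0.71 × 1900 = 1349 mg
C₀ = F·Dose / Vd = 1349 / 139 = 9.705 mg/L
k = ln2 / t½ = 0.693147 / 15.5 = 0.04472 h⁻¹
C = C₀ · e^(−k·t) = 9.705 × e^(−0.04472 × 29.9)
  = 9.705 × 0.2626 = 2.549 mg/L
(2.549 mg/L = 2.549 µg/mL)

2.549 µg/mL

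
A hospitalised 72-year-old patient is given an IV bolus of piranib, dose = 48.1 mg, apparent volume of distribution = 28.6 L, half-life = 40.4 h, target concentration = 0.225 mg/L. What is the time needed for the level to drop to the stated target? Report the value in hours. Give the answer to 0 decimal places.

C₀ = Dose / Vd = 48.10 / 28.6 = 1.682 mg/L
k = ln2 / t½ = 0.693147 / 40.4 = 0.01716 h⁻¹
t = ln(C₀ / C) / k = ln(1.682 / 0.225) / 0.01716
  = ln(7.476) / 0.01716 = 2.012 / 0.01716 = 117.2 h

117 h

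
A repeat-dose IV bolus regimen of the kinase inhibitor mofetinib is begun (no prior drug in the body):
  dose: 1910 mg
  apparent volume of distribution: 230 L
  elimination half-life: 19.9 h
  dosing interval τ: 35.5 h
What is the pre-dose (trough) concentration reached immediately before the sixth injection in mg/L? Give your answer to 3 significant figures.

C₀ per dose = Dose / Vd = 1910 / 230 = 8.304 mg/L
k = ln2 / t½ = 0.693147 / 19.9 = 0.03483 h⁻¹
Fraction remaining after one interval: r = e^(−kτ) = e^(−0.03483 × 35.5) = 0.2904
Before dose 6, 5 doses have been given (aged 1τ, 2τ, 3τ, 4τ, 5τ).
C_trough = C₀ × (r + r² + … + r^5) = C₀ × r(1−r^5)/(1−r)
        = 8.304 × 0.2904 × (1 − 0.002065) / (1 − 0.2904) = 3.391 mg/L

3.39 mg/L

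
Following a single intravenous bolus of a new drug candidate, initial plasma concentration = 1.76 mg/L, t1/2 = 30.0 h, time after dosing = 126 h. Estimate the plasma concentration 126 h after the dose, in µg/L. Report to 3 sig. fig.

95.8 µg/L

k = ln2 / t½ = 0.693147 / 30.0 = 0.02310 h⁻¹
C = C₀ · e^(−k·t) = 1.760 × e^(−0.02310 × 126)
  = 1.760 × 0.05444 = 0.09581 mg/L
Convert: 0.09581 mg/L × 1000 = 95.81 µg/L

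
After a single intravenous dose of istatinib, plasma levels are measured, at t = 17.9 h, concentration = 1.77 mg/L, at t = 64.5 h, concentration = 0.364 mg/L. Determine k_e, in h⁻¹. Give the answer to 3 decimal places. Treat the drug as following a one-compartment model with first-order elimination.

k = ln(C₁/C₂) / (t₂ − t₁) = ln(1.77/0.364) / (64.5 − 17.9)
  = 1.582 / 46.60 = 0.03395 h⁻¹

0.034 h⁻¹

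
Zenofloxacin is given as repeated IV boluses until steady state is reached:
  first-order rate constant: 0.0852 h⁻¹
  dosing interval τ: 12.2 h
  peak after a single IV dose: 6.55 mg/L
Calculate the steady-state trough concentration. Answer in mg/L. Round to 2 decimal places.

e^(−kτ) = e^(−0.08520 × 12.2) = 0.3537
Accumulation ratio R = 1 / (1 − e^(−kτ)) = 1 / (1 − 0.3537) = 1.547
Steady-state trough = C₀ × R × e^(−kτ) = 6.55 × 1.547 × 0.3537 = 3.584 mg/L

3.58 mg/L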